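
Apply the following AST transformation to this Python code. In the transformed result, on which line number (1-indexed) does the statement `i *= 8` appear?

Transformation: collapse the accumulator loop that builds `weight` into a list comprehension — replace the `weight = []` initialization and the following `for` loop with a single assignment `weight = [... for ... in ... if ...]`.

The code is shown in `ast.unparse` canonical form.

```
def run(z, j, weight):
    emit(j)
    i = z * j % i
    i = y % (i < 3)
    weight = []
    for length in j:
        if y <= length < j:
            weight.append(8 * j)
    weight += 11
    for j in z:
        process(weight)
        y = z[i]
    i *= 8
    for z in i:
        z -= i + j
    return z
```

Transformed code:
def run(z, j, weight):
    emit(j)
    i = z * j % i
    i = y % (i < 3)
    weight = [8 * j for length in j if y <= length < j]
    weight += 11
    for j in z:
        process(weight)
        y = z[i]
    i *= 8
    for z in i:
        z -= i + j
    return z

10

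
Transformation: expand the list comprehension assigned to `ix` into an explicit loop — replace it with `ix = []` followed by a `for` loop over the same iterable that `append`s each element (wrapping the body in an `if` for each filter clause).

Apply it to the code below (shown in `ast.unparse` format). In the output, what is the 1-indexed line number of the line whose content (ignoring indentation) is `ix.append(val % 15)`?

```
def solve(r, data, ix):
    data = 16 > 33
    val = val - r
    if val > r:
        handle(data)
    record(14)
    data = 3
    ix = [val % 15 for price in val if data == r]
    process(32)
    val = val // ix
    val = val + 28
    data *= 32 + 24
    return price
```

Transformed code:
def solve(r, data, ix):
    data = 16 > 33
    val = val - r
    if val > r:
        handle(data)
    record(14)
    data = 3
    ix = []
    for price in val:
        if data == r:
            ix.append(val % 15)
    process(32)
    val = val // ix
    val = val + 28
    data *= 32 + 24
    return price

11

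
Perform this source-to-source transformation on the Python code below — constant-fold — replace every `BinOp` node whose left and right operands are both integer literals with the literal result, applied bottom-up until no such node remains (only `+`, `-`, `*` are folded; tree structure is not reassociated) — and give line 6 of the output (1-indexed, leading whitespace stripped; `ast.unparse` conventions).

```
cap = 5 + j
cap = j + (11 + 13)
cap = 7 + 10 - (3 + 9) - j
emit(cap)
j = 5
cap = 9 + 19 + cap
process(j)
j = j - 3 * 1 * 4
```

Transformed code:
cap = 5 + j
cap = j + 24
cap = 5 - j
emit(cap)
j = 5
cap = 28 + cap
process(j)
j = j - 12

cap = 28 + cap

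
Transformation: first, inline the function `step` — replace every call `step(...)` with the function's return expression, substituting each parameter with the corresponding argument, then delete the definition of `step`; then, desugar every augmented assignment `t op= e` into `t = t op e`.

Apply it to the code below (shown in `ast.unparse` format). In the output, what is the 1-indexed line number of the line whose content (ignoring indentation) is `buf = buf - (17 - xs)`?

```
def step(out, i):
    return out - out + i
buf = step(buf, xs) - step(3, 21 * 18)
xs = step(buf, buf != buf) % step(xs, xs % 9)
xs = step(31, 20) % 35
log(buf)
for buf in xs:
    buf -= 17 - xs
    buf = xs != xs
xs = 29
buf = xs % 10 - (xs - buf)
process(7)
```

Transformed code:
buf = buf - buf + xs - (3 - 3 + 21 * 18)
xs = (buf - buf + (buf != buf)) % (xs - xs + xs % 9)
xs = (31 - 31 + 20) % 35
log(buf)
for buf in xs:
    buf = buf - (17 - xs)
    buf = xs != xs
xs = 29
buf = xs % 10 - (xs - buf)
process(7)

6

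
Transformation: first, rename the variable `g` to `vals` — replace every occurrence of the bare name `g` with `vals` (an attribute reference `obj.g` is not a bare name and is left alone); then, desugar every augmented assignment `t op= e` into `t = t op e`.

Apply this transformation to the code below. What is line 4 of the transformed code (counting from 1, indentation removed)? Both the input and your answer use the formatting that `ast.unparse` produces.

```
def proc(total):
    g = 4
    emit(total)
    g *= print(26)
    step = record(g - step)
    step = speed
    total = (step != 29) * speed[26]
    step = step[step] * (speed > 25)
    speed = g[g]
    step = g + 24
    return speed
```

vals = vals * print(26)

Transformed code:
def proc(total):
    vals = 4
    emit(total)
    vals = vals * print(26)
    step = record(vals - step)
    step = speed
    total = (step != 29) * speed[26]
    step = step[step] * (speed > 25)
    speed = vals[vals]
    step = vals + 24
    return speed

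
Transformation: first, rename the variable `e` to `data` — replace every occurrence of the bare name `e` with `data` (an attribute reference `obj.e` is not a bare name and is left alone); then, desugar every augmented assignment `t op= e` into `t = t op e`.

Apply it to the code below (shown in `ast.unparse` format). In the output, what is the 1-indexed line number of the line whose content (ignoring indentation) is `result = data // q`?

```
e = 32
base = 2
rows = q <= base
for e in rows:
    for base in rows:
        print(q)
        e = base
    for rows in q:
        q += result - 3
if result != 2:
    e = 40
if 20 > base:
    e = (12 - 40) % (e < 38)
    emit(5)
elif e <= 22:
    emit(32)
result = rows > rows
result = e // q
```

18

Transformed code:
data = 32
base = 2
rows = q <= base
for data in rows:
    for base in rows:
        print(q)
        data = base
    for rows in q:
        q = q + (result - 3)
if result != 2:
    data = 40
if 20 > base:
    data = (12 - 40) % (data < 38)
    emit(5)
elif data <= 22:
    emit(32)
result = rows > rows
result = data // q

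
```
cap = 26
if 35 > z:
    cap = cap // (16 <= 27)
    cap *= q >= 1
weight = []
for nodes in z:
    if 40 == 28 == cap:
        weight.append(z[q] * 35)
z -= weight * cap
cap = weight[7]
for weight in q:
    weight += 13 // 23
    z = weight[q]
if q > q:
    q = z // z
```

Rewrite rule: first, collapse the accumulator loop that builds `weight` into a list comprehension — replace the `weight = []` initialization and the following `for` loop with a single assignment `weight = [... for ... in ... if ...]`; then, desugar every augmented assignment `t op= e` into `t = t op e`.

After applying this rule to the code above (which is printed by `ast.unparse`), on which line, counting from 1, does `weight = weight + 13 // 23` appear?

9

Transformed code:
cap = 26
if 35 > z:
    cap = cap // (16 <= 27)
    cap = cap * (q >= 1)
weight = [z[q] * 35 for nodes in z if 40 == 28 == cap]
z = z - weight * cap
cap = weight[7]
for weight in q:
    weight = weight + 13 // 23
    z = weight[q]
if q > q:
    q = z // z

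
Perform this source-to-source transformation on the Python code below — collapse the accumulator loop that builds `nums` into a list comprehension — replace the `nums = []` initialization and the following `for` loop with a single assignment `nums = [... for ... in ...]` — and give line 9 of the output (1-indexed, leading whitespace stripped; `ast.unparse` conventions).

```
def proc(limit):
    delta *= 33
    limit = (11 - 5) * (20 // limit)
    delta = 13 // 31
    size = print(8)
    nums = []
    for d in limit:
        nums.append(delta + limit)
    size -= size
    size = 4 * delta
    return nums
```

Transformed code:
def proc(limit):
    delta *= 33
    limit = (11 - 5) * (20 // limit)
    delta = 13 // 31
    size = print(8)
    nums = [delta + limit for d in limit]
    size -= size
    size = 4 * delta
    return nums

return nums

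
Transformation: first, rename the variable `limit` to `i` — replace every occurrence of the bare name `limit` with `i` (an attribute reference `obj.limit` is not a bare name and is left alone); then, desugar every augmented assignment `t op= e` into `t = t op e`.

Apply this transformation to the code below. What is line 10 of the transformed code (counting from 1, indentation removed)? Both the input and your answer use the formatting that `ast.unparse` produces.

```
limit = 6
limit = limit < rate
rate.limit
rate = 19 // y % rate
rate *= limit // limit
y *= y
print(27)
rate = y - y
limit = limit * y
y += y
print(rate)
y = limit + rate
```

y = y + y

Transformed code:
i = 6
i = i < rate
rate.limit
rate = 19 // y % rate
rate = rate * (i // i)
y = y * y
print(27)
rate = y - y
i = i * y
y = y + y
print(rate)
y = i + rate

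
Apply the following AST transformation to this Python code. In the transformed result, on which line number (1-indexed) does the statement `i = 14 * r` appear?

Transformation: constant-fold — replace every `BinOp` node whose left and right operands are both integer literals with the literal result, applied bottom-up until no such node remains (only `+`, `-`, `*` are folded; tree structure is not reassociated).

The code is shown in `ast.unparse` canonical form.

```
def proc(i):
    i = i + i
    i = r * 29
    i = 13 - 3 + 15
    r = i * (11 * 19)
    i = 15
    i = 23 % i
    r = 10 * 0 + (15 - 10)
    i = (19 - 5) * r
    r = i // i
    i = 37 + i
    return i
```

9

Transformed code:
def proc(i):
    i = i + i
    i = r * 29
    i = 25
    r = i * 209
    i = 15
    i = 23 % i
    r = 5
    i = 14 * r
    r = i // i
    i = 37 + i
    return i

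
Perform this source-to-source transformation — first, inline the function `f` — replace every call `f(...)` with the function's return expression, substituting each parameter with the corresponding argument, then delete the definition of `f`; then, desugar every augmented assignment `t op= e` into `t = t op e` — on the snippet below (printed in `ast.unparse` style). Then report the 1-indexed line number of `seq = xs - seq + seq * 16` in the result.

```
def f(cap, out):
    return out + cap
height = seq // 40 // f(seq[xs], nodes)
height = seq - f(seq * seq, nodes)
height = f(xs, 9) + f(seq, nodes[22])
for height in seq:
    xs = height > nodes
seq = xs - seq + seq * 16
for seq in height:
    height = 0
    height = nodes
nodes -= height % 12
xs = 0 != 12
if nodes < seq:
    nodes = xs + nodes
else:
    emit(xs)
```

6

Transformed code:
height = seq // 40 // (nodes + seq[xs])
height = seq - (nodes + seq * seq)
height = 9 + xs + (nodes[22] + seq)
for height in seq:
    xs = height > nodes
seq = xs - seq + seq * 16
for seq in height:
    height = 0
    height = nodes
nodes = nodes - height % 12
xs = 0 != 12
if nodes < seq:
    nodes = xs + nodes
else:
    emit(xs)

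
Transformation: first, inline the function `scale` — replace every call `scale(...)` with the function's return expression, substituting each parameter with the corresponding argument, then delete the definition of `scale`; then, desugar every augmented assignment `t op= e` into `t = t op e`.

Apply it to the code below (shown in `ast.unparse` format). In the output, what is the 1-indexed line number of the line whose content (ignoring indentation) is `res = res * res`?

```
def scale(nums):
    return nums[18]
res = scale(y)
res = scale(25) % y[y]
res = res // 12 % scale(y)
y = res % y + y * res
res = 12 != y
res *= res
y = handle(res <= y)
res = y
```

Transformed code:
res = y[18]
res = 25[18] % y[y]
res = res // 12 % y[18]
y = res % y + y * res
res = 12 != y
res = res * res
y = handle(res <= y)
res = y

6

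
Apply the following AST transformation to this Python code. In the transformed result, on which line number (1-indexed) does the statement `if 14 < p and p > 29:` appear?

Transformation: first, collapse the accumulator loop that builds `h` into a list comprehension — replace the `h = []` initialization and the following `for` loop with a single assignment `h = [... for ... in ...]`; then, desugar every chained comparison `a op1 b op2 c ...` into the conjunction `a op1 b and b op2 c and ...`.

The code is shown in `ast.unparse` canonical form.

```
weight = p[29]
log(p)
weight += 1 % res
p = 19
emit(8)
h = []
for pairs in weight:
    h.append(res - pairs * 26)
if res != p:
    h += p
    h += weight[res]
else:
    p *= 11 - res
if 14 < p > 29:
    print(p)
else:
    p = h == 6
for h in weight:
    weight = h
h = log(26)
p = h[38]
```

Transformed code:
weight = p[29]
log(p)
weight += 1 % res
p = 19
emit(8)
h = [res - pairs * 26 for pairs in weight]
if res != p:
    h += p
    h += weight[res]
else:
    p *= 11 - res
if 14 < p and p > 29:
    print(p)
else:
    p = h == 6
for h in weight:
    weight = h
h = log(26)
p = h[38]

12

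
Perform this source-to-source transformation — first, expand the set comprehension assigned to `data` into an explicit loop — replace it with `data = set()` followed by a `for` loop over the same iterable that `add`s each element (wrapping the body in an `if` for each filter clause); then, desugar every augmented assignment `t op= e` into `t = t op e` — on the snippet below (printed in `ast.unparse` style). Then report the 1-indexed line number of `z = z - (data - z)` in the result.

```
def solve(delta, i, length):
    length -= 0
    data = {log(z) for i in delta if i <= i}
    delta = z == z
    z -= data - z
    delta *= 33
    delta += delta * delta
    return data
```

8

Transformed code:
def solve(delta, i, length):
    length = length - 0
    data = set()
    for i in delta:
        if i <= i:
            data.add(log(z))
    delta = z == z
    z = z - (data - z)
    delta = delta * 33
    delta = delta + delta * delta
    return data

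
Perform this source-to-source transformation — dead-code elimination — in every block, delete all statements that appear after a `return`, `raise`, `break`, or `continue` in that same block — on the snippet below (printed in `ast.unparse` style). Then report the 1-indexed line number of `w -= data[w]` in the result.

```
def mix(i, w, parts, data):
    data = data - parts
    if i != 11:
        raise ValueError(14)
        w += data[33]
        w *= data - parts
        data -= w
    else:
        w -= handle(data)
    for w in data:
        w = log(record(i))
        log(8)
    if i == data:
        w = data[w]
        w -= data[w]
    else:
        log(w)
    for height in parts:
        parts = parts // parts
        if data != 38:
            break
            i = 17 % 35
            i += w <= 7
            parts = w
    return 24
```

12

Transformed code:
def mix(i, w, parts, data):
    data = data - parts
    if i != 11:
        raise ValueError(14)
    else:
        w -= handle(data)
    for w in data:
        w = log(record(i))
        log(8)
    if i == data:
        w = data[w]
        w -= data[w]
    else:
        log(w)
    for height in parts:
        parts = parts // parts
        if data != 38:
            break
    return 24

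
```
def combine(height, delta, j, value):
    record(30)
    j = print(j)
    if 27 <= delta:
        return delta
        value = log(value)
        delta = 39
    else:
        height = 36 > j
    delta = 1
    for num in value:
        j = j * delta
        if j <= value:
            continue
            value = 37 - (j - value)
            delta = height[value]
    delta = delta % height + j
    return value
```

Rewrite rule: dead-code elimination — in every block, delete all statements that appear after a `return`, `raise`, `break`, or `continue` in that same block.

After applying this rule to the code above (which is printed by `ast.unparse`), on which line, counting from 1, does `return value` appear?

14

Transformed code:
def combine(height, delta, j, value):
    record(30)
    j = print(j)
    if 27 <= delta:
        return delta
    else:
        height = 36 > j
    delta = 1
    for num in value:
        j = j * delta
        if j <= value:
            continue
    delta = delta % height + j
    return value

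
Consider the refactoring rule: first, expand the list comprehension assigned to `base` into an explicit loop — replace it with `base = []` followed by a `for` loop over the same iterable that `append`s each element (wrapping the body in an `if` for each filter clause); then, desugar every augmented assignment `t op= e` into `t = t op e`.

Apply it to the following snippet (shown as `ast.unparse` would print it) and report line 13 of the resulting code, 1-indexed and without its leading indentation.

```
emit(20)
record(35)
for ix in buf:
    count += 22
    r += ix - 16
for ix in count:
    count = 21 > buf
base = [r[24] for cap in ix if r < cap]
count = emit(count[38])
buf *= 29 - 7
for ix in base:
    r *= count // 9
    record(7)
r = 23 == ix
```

Transformed code:
emit(20)
record(35)
for ix in buf:
    count = count + 22
    r = r + (ix - 16)
for ix in count:
    count = 21 > buf
base = []
for cap in ix:
    if r < cap:
        base.append(r[24])
count = emit(count[38])
buf = buf * (29 - 7)
for ix in base:
    r = r * (count // 9)
    record(7)
r = 23 == ix

buf = buf * (29 - 7)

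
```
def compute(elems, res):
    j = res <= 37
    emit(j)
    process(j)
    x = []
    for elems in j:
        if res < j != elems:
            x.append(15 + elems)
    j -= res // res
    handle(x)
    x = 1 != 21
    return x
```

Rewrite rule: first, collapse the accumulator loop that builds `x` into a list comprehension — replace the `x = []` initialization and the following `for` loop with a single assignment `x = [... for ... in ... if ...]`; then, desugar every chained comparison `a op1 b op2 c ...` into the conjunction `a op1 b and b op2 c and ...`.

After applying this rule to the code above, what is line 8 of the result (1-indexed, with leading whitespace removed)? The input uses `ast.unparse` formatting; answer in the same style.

Transformed code:
def compute(elems, res):
    j = res <= 37
    emit(j)
    process(j)
    x = [15 + elems for elems in j if res < j and j != elems]
    j -= res // res
    handle(x)
    x = 1 != 21
    return x

x = 1 != 21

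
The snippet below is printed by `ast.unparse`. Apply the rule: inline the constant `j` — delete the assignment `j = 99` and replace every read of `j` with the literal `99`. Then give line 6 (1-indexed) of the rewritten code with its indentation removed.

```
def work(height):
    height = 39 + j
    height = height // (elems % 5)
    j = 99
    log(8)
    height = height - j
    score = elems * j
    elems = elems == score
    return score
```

Transformed code:
def work(height):
    height = 39 + 99
    height = height // (elems % 5)
    log(8)
    height = height - 99
    score = elems * 99
    elems = elems == score
    return score

score = elems * 99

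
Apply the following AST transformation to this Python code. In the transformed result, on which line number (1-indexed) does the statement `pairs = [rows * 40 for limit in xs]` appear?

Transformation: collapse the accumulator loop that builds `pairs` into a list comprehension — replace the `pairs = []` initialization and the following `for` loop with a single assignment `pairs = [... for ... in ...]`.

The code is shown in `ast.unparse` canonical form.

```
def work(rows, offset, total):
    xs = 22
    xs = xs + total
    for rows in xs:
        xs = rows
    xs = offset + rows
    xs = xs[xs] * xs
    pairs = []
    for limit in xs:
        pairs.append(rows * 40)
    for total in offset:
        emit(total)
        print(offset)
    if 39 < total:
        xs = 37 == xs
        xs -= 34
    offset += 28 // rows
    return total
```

8

Transformed code:
def work(rows, offset, total):
    xs = 22
    xs = xs + total
    for rows in xs:
        xs = rows
    xs = offset + rows
    xs = xs[xs] * xs
    pairs = [rows * 40 for limit in xs]
    for total in offset:
        emit(total)
        print(offset)
    if 39 < total:
        xs = 37 == xs
        xs -= 34
    offset += 28 // rows
    return total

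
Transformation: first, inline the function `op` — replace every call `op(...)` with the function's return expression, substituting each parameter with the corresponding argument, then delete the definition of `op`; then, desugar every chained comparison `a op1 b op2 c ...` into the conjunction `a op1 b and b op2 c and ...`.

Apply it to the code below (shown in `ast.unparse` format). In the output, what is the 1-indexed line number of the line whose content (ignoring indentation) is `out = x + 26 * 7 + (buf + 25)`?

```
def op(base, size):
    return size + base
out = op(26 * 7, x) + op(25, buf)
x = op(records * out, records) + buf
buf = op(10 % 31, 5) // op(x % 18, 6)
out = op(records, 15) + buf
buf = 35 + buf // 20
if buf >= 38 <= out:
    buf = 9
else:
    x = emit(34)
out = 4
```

1

Transformed code:
out = x + 26 * 7 + (buf + 25)
x = records + records * out + buf
buf = (5 + 10 % 31) // (6 + x % 18)
out = 15 + records + buf
buf = 35 + buf // 20
if buf >= 38 and 38 <= out:
    buf = 9
else:
    x = emit(34)
out = 4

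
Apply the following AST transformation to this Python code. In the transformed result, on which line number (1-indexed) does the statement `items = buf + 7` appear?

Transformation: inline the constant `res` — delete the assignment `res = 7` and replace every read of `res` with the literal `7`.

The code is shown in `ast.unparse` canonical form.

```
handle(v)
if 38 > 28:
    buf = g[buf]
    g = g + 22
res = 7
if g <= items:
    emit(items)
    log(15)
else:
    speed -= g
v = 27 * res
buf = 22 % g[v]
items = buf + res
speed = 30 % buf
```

Transformed code:
handle(v)
if 38 > 28:
    buf = g[buf]
    g = g + 22
if g <= items:
    emit(items)
    log(15)
else:
    speed -= g
v = 27 * 7
buf = 22 % g[v]
items = buf + 7
speed = 30 % buf

12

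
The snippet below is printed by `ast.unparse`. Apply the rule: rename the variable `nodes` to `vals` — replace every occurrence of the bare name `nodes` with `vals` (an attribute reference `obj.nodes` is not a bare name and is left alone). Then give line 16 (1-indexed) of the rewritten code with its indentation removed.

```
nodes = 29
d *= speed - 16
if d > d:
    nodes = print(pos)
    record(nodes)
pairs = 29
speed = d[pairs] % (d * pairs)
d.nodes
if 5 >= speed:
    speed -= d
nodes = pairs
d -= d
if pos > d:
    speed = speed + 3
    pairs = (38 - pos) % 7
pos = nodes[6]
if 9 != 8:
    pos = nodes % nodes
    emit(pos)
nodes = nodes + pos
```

Transformed code:
vals = 29
d *= speed - 16
if d > d:
    vals = print(pos)
    record(vals)
pairs = 29
speed = d[pairs] % (d * pairs)
d.nodes
if 5 >= speed:
    speed -= d
vals = pairs
d -= d
if pos > d:
    speed = speed + 3
    pairs = (38 - pos) % 7
pos = vals[6]
if 9 != 8:
    pos = vals % vals
    emit(pos)
vals = vals + pos

pos = vals[6]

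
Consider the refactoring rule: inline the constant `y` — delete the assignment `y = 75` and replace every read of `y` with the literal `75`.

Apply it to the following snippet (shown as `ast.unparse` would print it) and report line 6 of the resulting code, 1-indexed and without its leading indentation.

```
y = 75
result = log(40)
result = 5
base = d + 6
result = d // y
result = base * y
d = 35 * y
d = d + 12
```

d = 35 * 75

Transformed code:
result = log(40)
result = 5
base = d + 6
result = d // 75
result = base * 75
d = 35 * 75
d = d + 12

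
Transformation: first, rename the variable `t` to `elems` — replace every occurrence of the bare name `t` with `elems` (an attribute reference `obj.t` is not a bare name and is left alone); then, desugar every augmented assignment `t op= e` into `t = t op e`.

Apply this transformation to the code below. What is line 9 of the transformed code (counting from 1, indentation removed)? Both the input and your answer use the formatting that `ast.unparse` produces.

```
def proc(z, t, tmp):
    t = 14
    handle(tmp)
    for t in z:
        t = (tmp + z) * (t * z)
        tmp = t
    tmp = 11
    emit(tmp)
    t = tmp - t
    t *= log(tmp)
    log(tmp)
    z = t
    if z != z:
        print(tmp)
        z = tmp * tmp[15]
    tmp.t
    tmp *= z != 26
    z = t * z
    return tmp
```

elems = tmp - elems

Transformed code:
def proc(z, elems, tmp):
    elems = 14
    handle(tmp)
    for elems in z:
        elems = (tmp + z) * (elems * z)
        tmp = elems
    tmp = 11
    emit(tmp)
    elems = tmp - elems
    elems = elems * log(tmp)
    log(tmp)
    z = elems
    if z != z:
        print(tmp)
        z = tmp * tmp[15]
    tmp.t
    tmp = tmp * (z != 26)
    z = elems * z
    return tmp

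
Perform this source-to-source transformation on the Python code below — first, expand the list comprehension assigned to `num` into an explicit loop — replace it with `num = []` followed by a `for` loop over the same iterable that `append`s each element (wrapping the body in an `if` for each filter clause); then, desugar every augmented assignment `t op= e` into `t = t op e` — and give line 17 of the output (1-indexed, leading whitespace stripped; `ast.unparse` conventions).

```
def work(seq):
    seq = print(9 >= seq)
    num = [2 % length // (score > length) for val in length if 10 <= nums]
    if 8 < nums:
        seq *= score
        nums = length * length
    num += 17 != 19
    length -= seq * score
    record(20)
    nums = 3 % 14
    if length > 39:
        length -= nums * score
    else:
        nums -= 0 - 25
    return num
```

nums = nums - (0 - 25)

Transformed code:
def work(seq):
    seq = print(9 >= seq)
    num = []
    for val in length:
        if 10 <= nums:
            num.append(2 % length // (score > length))
    if 8 < nums:
        seq = seq * score
        nums = length * length
    num = num + (17 != 19)
    length = length - seq * score
    record(20)
    nums = 3 % 14
    if length > 39:
        length = length - nums * score
    else:
        nums = nums - (0 - 25)
    return num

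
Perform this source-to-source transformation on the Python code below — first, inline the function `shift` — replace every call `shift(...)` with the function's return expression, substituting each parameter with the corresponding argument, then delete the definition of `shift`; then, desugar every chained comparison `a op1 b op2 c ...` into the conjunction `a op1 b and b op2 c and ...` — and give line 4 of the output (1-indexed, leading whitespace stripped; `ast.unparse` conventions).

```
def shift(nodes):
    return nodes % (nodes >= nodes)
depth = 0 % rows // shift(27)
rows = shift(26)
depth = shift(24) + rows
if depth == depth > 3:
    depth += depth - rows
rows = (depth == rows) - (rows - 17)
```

Transformed code:
depth = 0 % rows // (27 % (27 >= 27))
rows = 26 % (26 >= 26)
depth = 24 % (24 >= 24) + rows
if depth == depth and depth > 3:
    depth += depth - rows
rows = (depth == rows) - (rows - 17)

if depth == depth and depth > 3:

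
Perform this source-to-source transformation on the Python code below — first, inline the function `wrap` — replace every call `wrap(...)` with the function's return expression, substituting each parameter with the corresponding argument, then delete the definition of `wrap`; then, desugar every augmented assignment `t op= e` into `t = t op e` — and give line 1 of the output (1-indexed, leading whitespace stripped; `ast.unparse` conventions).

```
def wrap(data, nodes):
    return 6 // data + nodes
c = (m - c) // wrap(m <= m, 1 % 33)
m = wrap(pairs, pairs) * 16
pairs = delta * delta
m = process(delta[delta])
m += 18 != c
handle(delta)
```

Transformed code:
c = (m - c) // (6 // (m <= m) + 1 % 33)
m = (6 // pairs + pairs) * 16
pairs = delta * delta
m = process(delta[delta])
m = m + (18 != c)
handle(delta)

c = (m - c) // (6 // (m <= m) + 1 % 33)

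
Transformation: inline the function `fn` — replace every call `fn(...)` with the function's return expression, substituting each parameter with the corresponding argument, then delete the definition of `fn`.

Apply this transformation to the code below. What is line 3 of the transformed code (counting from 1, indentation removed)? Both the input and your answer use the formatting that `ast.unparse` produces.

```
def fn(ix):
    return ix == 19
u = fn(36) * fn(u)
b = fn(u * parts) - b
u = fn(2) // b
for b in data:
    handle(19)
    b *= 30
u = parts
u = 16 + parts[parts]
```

u = (2 == 19) // b

Transformed code:
u = (36 == 19) * (u == 19)
b = (u * parts == 19) - b
u = (2 == 19) // b
for b in data:
    handle(19)
    b *= 30
u = parts
u = 16 + parts[parts]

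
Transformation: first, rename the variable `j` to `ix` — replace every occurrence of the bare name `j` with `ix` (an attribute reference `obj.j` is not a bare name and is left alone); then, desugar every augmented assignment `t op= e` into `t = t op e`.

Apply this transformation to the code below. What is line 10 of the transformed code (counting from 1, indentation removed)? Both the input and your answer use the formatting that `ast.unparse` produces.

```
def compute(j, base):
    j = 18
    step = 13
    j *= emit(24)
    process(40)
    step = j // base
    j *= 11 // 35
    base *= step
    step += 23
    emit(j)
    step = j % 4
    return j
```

Transformed code:
def compute(ix, base):
    ix = 18
    step = 13
    ix = ix * emit(24)
    process(40)
    step = ix // base
    ix = ix * (11 // 35)
    base = base * step
    step = step + 23
    emit(ix)
    step = ix % 4
    return ix

emit(ix)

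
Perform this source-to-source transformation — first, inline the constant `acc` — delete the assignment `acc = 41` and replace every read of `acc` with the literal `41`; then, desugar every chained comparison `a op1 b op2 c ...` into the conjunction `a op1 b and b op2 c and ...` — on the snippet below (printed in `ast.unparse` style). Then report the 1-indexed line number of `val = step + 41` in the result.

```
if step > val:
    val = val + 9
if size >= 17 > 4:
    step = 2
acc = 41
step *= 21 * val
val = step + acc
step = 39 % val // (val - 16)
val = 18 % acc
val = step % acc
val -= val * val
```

6

Transformed code:
if step > val:
    val = val + 9
if size >= 17 and 17 > 4:
    step = 2
step *= 21 * val
val = step + 41
step = 39 % val // (val - 16)
val = 18 % 41
val = step % 41
val -= val * val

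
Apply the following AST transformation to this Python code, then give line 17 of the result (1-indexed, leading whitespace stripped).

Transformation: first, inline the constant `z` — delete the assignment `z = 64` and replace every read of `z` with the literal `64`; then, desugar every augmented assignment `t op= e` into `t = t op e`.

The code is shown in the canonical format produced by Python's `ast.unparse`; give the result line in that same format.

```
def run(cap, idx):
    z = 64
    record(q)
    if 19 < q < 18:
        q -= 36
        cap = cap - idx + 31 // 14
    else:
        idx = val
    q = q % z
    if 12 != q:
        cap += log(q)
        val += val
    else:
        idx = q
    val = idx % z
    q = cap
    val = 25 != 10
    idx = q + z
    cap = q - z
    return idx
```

idx = q + 64

Transformed code:
def run(cap, idx):
    record(q)
    if 19 < q < 18:
        q = q - 36
        cap = cap - idx + 31 // 14
    else:
        idx = val
    q = q % 64
    if 12 != q:
        cap = cap + log(q)
        val = val + val
    else:
        idx = q
    val = idx % 64
    q = cap
    val = 25 != 10
    idx = q + 64
    cap = q - 64
    return idx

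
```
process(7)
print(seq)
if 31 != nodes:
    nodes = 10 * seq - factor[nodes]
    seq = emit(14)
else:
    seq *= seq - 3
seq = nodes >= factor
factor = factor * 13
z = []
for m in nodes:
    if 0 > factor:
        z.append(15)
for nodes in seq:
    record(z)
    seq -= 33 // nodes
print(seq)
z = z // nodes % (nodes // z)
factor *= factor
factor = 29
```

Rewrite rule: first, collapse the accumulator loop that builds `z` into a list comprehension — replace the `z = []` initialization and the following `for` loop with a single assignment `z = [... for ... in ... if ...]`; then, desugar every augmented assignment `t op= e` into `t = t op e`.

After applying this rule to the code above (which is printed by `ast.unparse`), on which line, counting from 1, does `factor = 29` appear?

Transformed code:
process(7)
print(seq)
if 31 != nodes:
    nodes = 10 * seq - factor[nodes]
    seq = emit(14)
else:
    seq = seq * (seq - 3)
seq = nodes >= factor
factor = factor * 13
z = [15 for m in nodes if 0 > factor]
for nodes in seq:
    record(z)
    seq = seq - 33 // nodes
print(seq)
z = z // nodes % (nodes // z)
factor = factor * factor
factor = 29

17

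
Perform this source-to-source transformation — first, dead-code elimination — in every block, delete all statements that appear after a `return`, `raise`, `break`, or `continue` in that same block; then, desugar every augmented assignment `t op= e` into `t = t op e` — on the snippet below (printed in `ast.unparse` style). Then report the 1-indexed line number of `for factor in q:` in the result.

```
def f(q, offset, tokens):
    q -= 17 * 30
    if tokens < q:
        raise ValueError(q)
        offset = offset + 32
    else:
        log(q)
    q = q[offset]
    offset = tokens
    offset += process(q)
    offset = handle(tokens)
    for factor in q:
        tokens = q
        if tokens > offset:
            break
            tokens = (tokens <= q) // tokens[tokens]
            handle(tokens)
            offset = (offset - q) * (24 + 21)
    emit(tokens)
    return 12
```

11

Transformed code:
def f(q, offset, tokens):
    q = q - 17 * 30
    if tokens < q:
        raise ValueError(q)
    else:
        log(q)
    q = q[offset]
    offset = tokens
    offset = offset + process(q)
    offset = handle(tokens)
    for factor in q:
        tokens = q
        if tokens > offset:
            break
    emit(tokens)
    return 12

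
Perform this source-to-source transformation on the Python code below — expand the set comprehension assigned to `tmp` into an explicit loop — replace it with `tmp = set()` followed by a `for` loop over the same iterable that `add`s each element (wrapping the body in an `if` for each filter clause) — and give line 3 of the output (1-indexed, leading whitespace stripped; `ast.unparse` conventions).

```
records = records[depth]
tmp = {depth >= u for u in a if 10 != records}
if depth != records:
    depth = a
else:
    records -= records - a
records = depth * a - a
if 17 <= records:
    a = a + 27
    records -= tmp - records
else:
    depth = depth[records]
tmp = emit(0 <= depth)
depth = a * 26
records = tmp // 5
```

for u in a:

Transformed code:
records = records[depth]
tmp = set()
for u in a:
    if 10 != records:
        tmp.add(depth >= u)
if depth != records:
    depth = a
else:
    records -= records - a
records = depth * a - a
if 17 <= records:
    a = a + 27
    records -= tmp - records
else:
    depth = depth[records]
tmp = emit(0 <= depth)
depth = a * 26
records = tmp // 5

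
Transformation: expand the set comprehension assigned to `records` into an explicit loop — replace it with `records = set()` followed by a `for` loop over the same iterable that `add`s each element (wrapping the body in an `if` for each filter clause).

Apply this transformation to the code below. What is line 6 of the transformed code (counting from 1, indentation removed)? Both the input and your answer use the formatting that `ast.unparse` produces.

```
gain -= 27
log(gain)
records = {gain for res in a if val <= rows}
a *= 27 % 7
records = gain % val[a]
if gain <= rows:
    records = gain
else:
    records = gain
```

records.add(gain)

Transformed code:
gain -= 27
log(gain)
records = set()
for res in a:
    if val <= rows:
        records.add(gain)
a *= 27 % 7
records = gain % val[a]
if gain <= rows:
    records = gain
else:
    records = gain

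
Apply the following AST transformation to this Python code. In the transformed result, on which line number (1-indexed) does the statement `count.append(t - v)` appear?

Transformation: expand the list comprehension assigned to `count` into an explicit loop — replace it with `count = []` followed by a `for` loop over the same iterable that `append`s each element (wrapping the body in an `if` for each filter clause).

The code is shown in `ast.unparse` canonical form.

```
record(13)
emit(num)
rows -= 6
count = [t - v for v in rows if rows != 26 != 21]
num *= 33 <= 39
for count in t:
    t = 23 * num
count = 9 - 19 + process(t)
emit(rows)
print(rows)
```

Transformed code:
record(13)
emit(num)
rows -= 6
count = []
for v in rows:
    if rows != 26 != 21:
        count.append(t - v)
num *= 33 <= 39
for count in t:
    t = 23 * num
count = 9 - 19 + process(t)
emit(rows)
print(rows)

7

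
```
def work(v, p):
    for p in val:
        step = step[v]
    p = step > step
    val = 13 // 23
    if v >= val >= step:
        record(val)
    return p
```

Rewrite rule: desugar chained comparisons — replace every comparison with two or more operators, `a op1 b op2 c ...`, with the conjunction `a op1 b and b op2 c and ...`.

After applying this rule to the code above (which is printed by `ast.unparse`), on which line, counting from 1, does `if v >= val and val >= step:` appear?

6

Transformed code:
def work(v, p):
    for p in val:
        step = step[v]
    p = step > step
    val = 13 // 23
    if v >= val and val >= step:
        record(val)
    return p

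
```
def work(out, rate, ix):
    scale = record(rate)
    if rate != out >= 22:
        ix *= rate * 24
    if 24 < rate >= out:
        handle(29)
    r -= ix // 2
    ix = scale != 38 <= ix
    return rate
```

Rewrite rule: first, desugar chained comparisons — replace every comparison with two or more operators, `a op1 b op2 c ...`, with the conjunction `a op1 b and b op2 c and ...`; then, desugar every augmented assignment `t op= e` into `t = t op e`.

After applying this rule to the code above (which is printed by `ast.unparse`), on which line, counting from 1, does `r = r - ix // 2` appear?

7

Transformed code:
def work(out, rate, ix):
    scale = record(rate)
    if rate != out and out >= 22:
        ix = ix * (rate * 24)
    if 24 < rate and rate >= out:
        handle(29)
    r = r - ix // 2
    ix = scale != 38 and 38 <= ix
    return rate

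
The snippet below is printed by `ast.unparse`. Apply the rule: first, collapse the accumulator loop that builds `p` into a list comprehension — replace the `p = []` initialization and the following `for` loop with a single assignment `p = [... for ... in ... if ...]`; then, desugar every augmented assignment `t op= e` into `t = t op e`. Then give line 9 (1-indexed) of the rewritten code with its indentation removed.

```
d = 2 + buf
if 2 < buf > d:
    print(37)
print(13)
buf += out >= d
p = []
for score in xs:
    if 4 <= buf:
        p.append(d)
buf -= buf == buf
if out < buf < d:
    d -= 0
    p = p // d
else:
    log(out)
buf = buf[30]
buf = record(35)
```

Transformed code:
d = 2 + buf
if 2 < buf > d:
    print(37)
print(13)
buf = buf + (out >= d)
p = [d for score in xs if 4 <= buf]
buf = buf - (buf == buf)
if out < buf < d:
    d = d - 0
    p = p // d
else:
    log(out)
buf = buf[30]
buf = record(35)

d = d - 0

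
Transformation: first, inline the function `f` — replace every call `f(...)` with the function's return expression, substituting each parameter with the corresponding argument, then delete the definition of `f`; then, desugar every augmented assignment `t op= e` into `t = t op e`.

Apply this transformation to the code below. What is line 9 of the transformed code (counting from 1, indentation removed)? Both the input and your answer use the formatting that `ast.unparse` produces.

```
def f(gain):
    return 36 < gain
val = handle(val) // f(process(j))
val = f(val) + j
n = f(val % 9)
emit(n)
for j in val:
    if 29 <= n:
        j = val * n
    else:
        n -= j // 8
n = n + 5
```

Transformed code:
val = handle(val) // (36 < process(j))
val = (36 < val) + j
n = 36 < val % 9
emit(n)
for j in val:
    if 29 <= n:
        j = val * n
    else:
        n = n - j // 8
n = n + 5

n = n - j // 8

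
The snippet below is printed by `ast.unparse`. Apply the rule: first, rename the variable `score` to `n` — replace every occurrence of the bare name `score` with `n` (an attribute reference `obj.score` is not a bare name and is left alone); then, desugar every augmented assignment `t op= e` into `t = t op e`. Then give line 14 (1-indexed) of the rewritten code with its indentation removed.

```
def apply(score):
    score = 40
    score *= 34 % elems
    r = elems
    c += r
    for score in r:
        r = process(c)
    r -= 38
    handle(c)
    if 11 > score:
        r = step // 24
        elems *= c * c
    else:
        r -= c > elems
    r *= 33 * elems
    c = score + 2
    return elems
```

Transformed code:
def apply(n):
    n = 40
    n = n * (34 % elems)
    r = elems
    c = c + r
    for n in r:
        r = process(c)
    r = r - 38
    handle(c)
    if 11 > n:
        r = step // 24
        elems = elems * (c * c)
    else:
        r = r - (c > elems)
    r = r * (33 * elems)
    c = n + 2
    return elems

r = r - (c > elems)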